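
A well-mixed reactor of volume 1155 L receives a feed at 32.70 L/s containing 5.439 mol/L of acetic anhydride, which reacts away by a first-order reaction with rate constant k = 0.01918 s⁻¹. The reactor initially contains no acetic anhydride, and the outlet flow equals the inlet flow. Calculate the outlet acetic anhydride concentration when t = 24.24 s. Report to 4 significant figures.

2.217 mol/L

V dC/dt = Q(C_in − C) − k V C.
dC/dt = (Q/V) C_in − (Q/V + k) C; effective rate a = Q/V + k = 0.0283117 + 0.01918 = 0.0474917 s⁻¹.
C_ss = Q C_in/(Q + kV) = 3.24240 mol/L; C(t) = C_ss + (C₀ − C_ss) e^(−a t).
C(24.24) = 3.24240 + (-3.24240)·e^(−0.0474917·24.24) = 3.24240 + (-3.24240)·0.316257 = 2.21697 mol/L.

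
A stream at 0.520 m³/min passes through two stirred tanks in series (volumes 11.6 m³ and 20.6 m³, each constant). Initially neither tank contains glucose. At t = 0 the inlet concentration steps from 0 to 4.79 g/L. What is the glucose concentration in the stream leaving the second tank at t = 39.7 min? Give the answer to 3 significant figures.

1.81 g/L

Time constants: τᵢ = Vᵢ/Q for each well-mixed tank.
τ₁ = 11.6/0.520 = 22.308 min; τ₂ = 20.6/0.520 = 39.615 min.
Tank 1: C₁ = C_in(1 − e^(−t/τ₁)). Tank 2 (τ₁ ≠ τ₂): C₂ = C_in[1 − (τ₁ e^(−t/τ₁) − τ₂ e^(−t/τ₂))/(τ₁ − τ₂)].
At t = 39.7: e^(−t/τ₁) = 0.16870, e^(−t/τ₂) = 0.36709.
C₂ = 4.79·[1 − (22.308·0.16870 − 39.615·0.36709)/(-17.308)] = 4.79·0.37719 = 1.8068 g/L.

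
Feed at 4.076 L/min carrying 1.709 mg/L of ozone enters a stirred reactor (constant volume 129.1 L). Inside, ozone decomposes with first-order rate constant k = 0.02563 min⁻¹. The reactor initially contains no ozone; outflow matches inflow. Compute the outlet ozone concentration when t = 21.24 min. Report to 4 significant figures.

Species balance: V dC/dt = Q C_in − Q C − k V C.
dC/dt = (Q/V) C_in − (Q/V + k) C; effective rate a = Q/V + k = 0.0315724 + 0.02563 = 0.0572024 min⁻¹.
C_ss = Q C_in/(Q + kV) = 0.943269 mg/L; C(t) = C_ss + (C₀ − C_ss) e^(−a t).
C(21.24) = 0.943269 + (-0.943269)·e^(−0.0572024·21.24) = 0.943269 + (-0.943269)·0.296716 = 0.663386 mg/L.

0.6634 mg/L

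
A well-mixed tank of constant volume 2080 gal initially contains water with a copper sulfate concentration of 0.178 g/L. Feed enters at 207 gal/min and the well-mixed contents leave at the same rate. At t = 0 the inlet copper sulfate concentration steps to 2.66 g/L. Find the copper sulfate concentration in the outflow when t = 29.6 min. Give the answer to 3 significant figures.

Accumulation = in − out for the solute gives V dC/dt = Q(C_in − C).
Time constant τ = V/Q = 2080/207 = 10.048 min.
Integrating: C(t) = C_in + (C₀ − C_in) e^(−t/τ).
C(29.6) = 2.66 + (0.178 − 2.66)·e^(−29.6/10.048) = 2.66 + (-2.4820)·0.052562 = 2.5295 g/L.

2.53 g/L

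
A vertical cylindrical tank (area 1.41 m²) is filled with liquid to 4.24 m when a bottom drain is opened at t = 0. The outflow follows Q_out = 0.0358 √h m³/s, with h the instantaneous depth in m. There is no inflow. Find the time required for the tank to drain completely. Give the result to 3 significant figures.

162 s

Volume balance on the tank: A dh/dt = −0.0358 √h.
∫ h^(−1/2) dh = −(0.0358/A) ∫ dt, giving 2√h = 2√h₀ − (0.0358/A) t.
Set h = 0: 2√h₀ = (0.0358/A) t_empty ⇒ t_empty = 2A√h₀/0.0358.
t_empty = 2·1.41·√4.24/0.0358 = 2.8200·2.0591/0.0358 = 162.20 s.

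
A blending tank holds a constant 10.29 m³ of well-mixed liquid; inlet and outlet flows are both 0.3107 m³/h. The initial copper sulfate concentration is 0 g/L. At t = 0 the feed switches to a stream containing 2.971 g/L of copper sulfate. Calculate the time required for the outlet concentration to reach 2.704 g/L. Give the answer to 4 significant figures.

Transient balance on the dissolved component: V dC/dt = Q(C_in − C), so τ = V/Q = 33.1188 h.
C(t) = C_in + (C₀ − C_in) e^(−t/τ). Set C = 2.704 and solve for t:
e^(−t/τ) = (C − C_in)/(C₀ − C_in) = (2.704 − 2.971)/(0 − 2.971) = 0.0898687
t = −τ ln(…) = 33.1188 × 2.40941 = 79.7965 h.

79.80 h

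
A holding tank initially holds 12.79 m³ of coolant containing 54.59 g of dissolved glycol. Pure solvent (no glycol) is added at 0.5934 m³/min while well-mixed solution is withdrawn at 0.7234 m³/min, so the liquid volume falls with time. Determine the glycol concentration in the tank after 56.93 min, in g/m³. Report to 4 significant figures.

Total volume: dV/dt = Q_in − Q_out = -0.130000 m³/min, so V(t) = 12.79 − 0.130000 t and V(56.93) = 5.38910 m³.
Species balance (pure solvent in): dm/dt = −Q_out · m/V(t).
Separate: dm/m = −Q_out dt/V(t) ⇒ ln(m/m₀) = −(Q_out/(Q_in−Q_out)) ln(V/V₀).
m = m₀ (V₀/V)^(Q_out/(Q_in−Q_out)) = 54.59 × (12.79/5.38910)^(-5.56462) = 0.445052 g.
C = m/V = 0.445052/5.38910 = 0.0825837 g/m³.

0.08258 g/m³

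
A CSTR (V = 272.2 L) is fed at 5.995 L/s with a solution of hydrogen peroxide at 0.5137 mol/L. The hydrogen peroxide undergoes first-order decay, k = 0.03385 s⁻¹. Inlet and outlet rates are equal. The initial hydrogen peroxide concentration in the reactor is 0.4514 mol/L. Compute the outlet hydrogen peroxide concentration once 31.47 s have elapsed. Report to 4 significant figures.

Accumulation = in − out − consumed: V dC/dt = Q C_in − Q C − k V C.
This is linear with rate a = Q/V + k = 0.0558742 s⁻¹.
C_ss = Q C_in/(Q + kV) = 0.202488 mol/L; C(t) = C_ss + (C₀ − C_ss) e^(−a t).
C(31.47) = 0.202488 + (0.248912)·e^(−0.0558742·31.47) = 0.202488 + (0.248912)·0.172327 = 0.245382 mol/L.

0.2454 mol/L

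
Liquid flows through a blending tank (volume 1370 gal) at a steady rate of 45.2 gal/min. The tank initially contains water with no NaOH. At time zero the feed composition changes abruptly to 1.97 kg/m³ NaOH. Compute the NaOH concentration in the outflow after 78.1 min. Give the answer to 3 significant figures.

1.82 kg/m³

Mass balance on the solute (V constant): V dC/dt = Q(C_in − C).
Time constant τ = V/Q = 1370/45.2 = 30.310 min.
Integrating: C(t) = C_in + (C₀ − C_in) e^(−t/τ).
C(78.1) = 1.97 + (0 − 1.97)·e^(−78.1/30.310) = 1.97 + (-1.9700)·0.076022 = 1.8202 kg/m³.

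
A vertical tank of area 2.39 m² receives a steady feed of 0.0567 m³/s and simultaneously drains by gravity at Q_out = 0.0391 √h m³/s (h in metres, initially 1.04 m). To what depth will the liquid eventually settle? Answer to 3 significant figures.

Level balance: A dh/dt = 0.0567 − 0.0391 √h. Setting dh/dt = 0:
Q_in = 0.0391 √h_ss ⇒ √h_ss = 0.0567/0.0391 = 1.4501.
h_ss = 1.4501² = 2.1029 m. (Since h₀ = 1.04 m < h_ss, the level will rise toward this value.)

2.10 m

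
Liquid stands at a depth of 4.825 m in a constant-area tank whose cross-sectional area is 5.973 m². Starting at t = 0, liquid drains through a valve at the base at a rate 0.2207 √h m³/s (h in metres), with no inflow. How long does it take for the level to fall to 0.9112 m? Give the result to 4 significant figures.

A dh/dt = −Q_out = −0.2207 √h.
∫ h^(−1/2) dh = −(0.2207/A) ∫ dt, giving 2√h = 2√h₀ − (0.2207/A) t.
t = 2A(√h₀ − √h)/0.2207 = 2·5.973·(√4.825 − √0.9112)/0.2207
  = 11.9460 × (2.19659 − 0.954568) / 0.2207 = 67.2278 s.

67.23 s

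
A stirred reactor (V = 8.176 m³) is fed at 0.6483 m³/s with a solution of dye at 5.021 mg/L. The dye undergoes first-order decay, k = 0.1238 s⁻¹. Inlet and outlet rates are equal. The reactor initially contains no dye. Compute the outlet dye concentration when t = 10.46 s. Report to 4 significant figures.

Accumulation = in − out − consumed: V dC/dt = Q C_in − Q C − k V C.
This is linear with rate a = Q/V + k = 0.203093 s⁻¹.
C_ss = Q C_in/(Q + kV) = 1.96033 mg/L; C(t) = C_ss + (C₀ − C_ss) e^(−a t).
C(10.46) = 1.96033 + (-1.96033)·e^(−0.203093·10.46) = 1.96033 + (-1.96033)·0.119510 = 1.72605 mg/L.

1.726 mg/L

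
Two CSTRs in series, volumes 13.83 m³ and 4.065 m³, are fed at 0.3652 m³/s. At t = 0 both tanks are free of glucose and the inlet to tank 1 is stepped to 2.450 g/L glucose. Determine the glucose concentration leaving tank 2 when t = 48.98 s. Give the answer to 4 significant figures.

1.511 g/L

Time constants: τᵢ = Vᵢ/Q for each well-mixed tank.
τ₁ = 13.83/0.3652 = 37.8697 s; τ₂ = 4.065/0.3652 = 11.1309 s.
Tank 1: C₁ = C_in(1 − e^(−t/τ₁)). Tank 2 (τ₁ ≠ τ₂): C₂ = C_in[1 − (τ₁ e^(−t/τ₁) − τ₂ e^(−t/τ₂))/(τ₁ − τ₂)].
At t = 48.98: e^(−t/τ₁) = 0.274341, e^(−t/τ₂) = 0.0122728.
C₂ = 2.450·[1 − (37.8697·0.274341 − 11.1309·0.0122728)/(26.7388)] = 2.450·0.616565 = 1.51058 g/L.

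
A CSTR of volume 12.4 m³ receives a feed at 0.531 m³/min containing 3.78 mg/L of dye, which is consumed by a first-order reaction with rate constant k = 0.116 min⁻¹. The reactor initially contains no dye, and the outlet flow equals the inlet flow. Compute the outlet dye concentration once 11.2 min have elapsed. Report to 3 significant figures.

Species balance: V dC/dt = Q C_in − Q C − k V C.
dC/dt = (Q/V) C_in − (Q/V + k) C; effective rate a = Q/V + k = 0.042823 + 0.116 = 0.15882 min⁻¹.
C_ss = Q C_in/(Q + kV) = 1.0192 mg/L; C(t) = C_ss + (C₀ − C_ss) e^(−a t).
C(11.2) = 1.0192 + (-1.0192)·e^(−0.15882·11.2) = 1.0192 + (-1.0192)·0.16884 = 0.84711 mg/L.

0.847 mg/L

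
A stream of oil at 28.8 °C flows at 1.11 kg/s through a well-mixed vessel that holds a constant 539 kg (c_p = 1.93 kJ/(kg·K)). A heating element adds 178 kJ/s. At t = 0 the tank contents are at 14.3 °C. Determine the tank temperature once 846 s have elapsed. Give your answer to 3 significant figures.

Unsteady energy balance on the tank contents: M c_p dT/dt = ṁ c_p (T_in − T) + 178.
τ = M/ṁ = 485.59 s; T_ss = T_in + Q̇/(ṁ c_p) = 28.8 + 178/(1.11·1.93) = 111.89 °C.
Integrating: T(t) = T_ss + (T₀ − T_ss) e^(−t/τ).
T(846) = 111.89 + (-97.588)·e^(−846/485.59) = 111.89 + (-97.588)·0.17513 = 94.798 °C.

94.8 °C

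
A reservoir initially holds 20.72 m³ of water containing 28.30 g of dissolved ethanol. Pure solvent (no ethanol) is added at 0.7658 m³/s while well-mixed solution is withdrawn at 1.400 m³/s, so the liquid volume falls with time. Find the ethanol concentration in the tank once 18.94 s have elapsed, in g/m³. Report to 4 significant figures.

0.4795 g/m³

Total volume: dV/dt = Q_in − Q_out = -0.634200 m³/s, so V(t) = 20.72 − 0.634200 t and V(18.94) = 8.70825 m³.
No ethanol enters, so dm/dt = −Q_out · (m/V).
Separate: dm/m = −Q_out dt/V(t) ⇒ ln(m/m₀) = −(Q_out/(Q_in−Q_out)) ln(V/V₀).
m = m₀ (V₀/V)^(Q_out/(Q_in−Q_out)) = 28.30 × (20.72/8.70825)^(-2.20751) = 4.17591 g.
C = m/V = 4.17591/8.70825 = 0.479535 g/m³.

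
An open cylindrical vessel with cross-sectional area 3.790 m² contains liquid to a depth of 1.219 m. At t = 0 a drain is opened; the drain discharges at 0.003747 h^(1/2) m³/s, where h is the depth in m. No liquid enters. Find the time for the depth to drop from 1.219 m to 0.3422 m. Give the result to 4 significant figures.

1050 s

With no inflow, A dh/dt = −0.003747 √h.
∫ h^(−1/2) dh = −(0.003747/A) ∫ dt, giving 2√h = 2√h₀ − (0.003747/A) t.
t = 2A(√h₀ − √h)/0.003747 = 2·3.790·(√1.219 − √0.3422)/0.003747
  = 7.58000 × (1.10408 − 0.584979) / 0.003747 = 1050.12 s.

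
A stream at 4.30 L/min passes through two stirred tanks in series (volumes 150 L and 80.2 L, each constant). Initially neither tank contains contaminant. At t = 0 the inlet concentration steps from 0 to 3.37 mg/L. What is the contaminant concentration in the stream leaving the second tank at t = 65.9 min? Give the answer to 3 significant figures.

2.39 mg/L

Species balance on tank i: dCᵢ/dt = (Cᵢ₋₁ − Cᵢ)/τᵢ with τᵢ = Vᵢ/Q.
τ₁ = 150/4.30 = 34.884 min; τ₂ = 80.2/4.30 = 18.651 min.
Solving the cascade with C₁(0)=C₂(0)=0 gives C₂(t) = C_in[1 − (τ₁ e^(−t/τ₁) − τ₂ e^(−t/τ₂))/(τ₁ − τ₂)].
At t = 65.9: e^(−t/τ₁) = 0.15120, e^(−t/τ₂) = 0.029209.
C₂ = 3.37·[1 − (34.884·0.15120 − 18.651·0.029209)/(16.233)] = 3.37·0.70863 = 2.3881 mg/L.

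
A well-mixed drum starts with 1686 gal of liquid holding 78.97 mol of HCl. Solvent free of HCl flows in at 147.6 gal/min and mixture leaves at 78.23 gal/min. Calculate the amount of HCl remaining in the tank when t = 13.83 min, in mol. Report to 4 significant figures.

47.52 mol

Let m(t) be the amount of HCl. Volume: V(t) = V₀ + (Q_in − Q_out) t = 1686 + 69.3700 t; V(13.83) = 2645.39 gal.
Solute balance: dm/dt = 0 − Q_out C = −Q_out m/V(t).
Separate: dm/m = −Q_out dt/V(t) ⇒ ln(m/m₀) = −(Q_out/(Q_in−Q_out)) ln(V/V₀).
m = m₀ (V₀/V)^(Q_out/(Q_in−Q_out)) = 78.97 × (1686/2645.39)^(1.12772) = 47.5165 mol.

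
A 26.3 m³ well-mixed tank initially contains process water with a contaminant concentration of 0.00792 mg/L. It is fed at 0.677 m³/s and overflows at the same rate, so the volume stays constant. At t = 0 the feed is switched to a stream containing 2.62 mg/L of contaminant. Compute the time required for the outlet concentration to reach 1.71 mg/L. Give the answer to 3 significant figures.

41.0 s

Species balance: V dC/dt = Q(C_in − C) ⇒ τ = V/Q = 38.848 s.
C(t) = C_in + (C₀ − C_in) e^(−t/τ). Set C = 1.71 and solve for t:
e^(−t/τ) = (C − C_in)/(C₀ − C_in) = (1.71 − 2.62)/(0.00792 − 2.62) = 0.34838
t = −τ ln(…) = 38.848 × 1.0545 = 40.963 s.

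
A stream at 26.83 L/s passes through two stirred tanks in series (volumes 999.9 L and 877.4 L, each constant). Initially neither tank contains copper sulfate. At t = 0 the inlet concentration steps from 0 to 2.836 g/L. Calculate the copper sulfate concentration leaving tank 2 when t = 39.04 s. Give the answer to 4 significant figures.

0.8716 g/L

Time constants: τᵢ = Vᵢ/Q for each well-mixed tank.
τ₁ = 999.9/26.83 = 37.2680 s; τ₂ = 877.4/26.83 = 32.7022 s.
Solving the cascade with C₁(0)=C₂(0)=0 gives C₂(t) = C_in[1 − (τ₁ e^(−t/τ₁) − τ₂ e^(−t/τ₂))/(τ₁ − τ₂)].
At t = 39.04: e^(−t/τ₁) = 0.350797, e^(−t/τ₂) = 0.303066.
C₂ = 2.836·[1 − (37.2680·0.350797 − 32.7022·0.303066)/(4.56578)] = 2.836·0.307336 = 0.871604 g/L.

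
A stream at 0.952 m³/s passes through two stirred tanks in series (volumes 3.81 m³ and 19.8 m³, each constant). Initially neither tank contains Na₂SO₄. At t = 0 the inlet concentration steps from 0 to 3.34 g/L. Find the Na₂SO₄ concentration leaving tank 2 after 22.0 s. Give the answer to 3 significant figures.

Species balance on tank i: dCᵢ/dt = (Cᵢ₋₁ − Cᵢ)/τᵢ with τᵢ = Vᵢ/Q.
τ₁ = 3.81/0.952 = 4.0021 s; τ₂ = 19.8/0.952 = 20.798 s.
Solving the cascade with C₁(0)=C₂(0)=0 gives C₂(t) = C_in[1 − (τ₁ e^(−t/τ₁) − τ₂ e^(−t/τ₂))/(τ₁ − τ₂)].
At t = 22.0: e^(−t/τ₁) = 0.0040986, e^(−t/τ₂) = 0.34723.
C₂ = 3.34·[1 − (4.0021·0.0040986 − 20.798·0.34723)/(-16.796)] = 3.34·0.57101 = 1.9072 g/L.

1.91 g/L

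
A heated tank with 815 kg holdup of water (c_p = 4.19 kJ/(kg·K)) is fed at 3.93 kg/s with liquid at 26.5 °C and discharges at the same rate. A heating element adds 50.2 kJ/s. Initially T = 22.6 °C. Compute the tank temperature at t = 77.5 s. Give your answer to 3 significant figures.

24.8 °C

Unsteady energy balance on the tank contents: M c_p dT/dt = ṁ c_p (T_in − T) + 50.2.
τ = M/ṁ = 207.38 s; T_ss = T_in + Q̇/(ṁ c_p) = 26.5 + 50.2/(3.93·4.19) = 29.549 °C.
T approaches T_ss exponentially: T(t) = T_ss + (T₀ − T_ss) e^(−t/τ).
T(77.5) = 29.549 + (-6.9486)·e^(−77.5/207.38) = 29.549 + (-6.9486)·0.68818 = 24.767 °C.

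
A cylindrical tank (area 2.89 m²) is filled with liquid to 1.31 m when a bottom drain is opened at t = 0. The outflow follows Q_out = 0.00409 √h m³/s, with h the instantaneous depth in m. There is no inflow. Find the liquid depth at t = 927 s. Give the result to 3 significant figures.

0.239 m

Unsteady balance on liquid volume: A dh/dt = −0.00409 √h.
∫ h^(−1/2) dh = −(0.00409/A) ∫ dt, giving 2√h = 2√h₀ − (0.00409/A) t.
√h = √1.31 − 0.00409·927/(2·2.89) = 1.1446 − 0.65596 = 0.48860.
h = 0.48860² = 0.23873 m.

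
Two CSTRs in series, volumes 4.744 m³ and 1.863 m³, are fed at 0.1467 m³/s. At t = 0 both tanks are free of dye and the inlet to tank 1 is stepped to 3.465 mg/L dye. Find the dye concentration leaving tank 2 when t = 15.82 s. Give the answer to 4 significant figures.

Each tank obeys Vᵢ dCᵢ/dt = Q(Cᵢ₋₁ − Cᵢ), so τᵢ = Vᵢ/Q.
τ₁ = 4.744/0.1467 = 32.3381 s; τ₂ = 1.863/0.1467 = 12.6994 s.
Tank 1: C₁ = C_in(1 − e^(−t/τ₁)). Tank 2 (τ₁ ≠ τ₂): C₂ = C_in[1 − (τ₁ e^(−t/τ₁) − τ₂ e^(−t/τ₂))/(τ₁ − τ₂)].
At t = 15.82: e^(−t/τ₁) = 0.613113, e^(−t/τ₂) = 0.287731.
C₂ = 3.465·[1 − (32.3381·0.613113 − 12.6994·0.287731)/(19.6387)] = 3.465·0.176479 = 0.611499 mg/L.

0.6115 mg/L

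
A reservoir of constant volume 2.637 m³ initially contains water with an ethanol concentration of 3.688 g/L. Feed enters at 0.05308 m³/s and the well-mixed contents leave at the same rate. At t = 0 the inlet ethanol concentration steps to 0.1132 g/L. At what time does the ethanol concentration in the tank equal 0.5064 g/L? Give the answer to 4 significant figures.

Species balance: V dC/dt = Q(C_in − C) ⇒ τ = V/Q = 49.6797 s.
C(t) = C_in + (C₀ − C_in) e^(−t/τ). Set C = 0.5064 and solve for t:
e^(−t/τ) = (C − C_in)/(C₀ − C_in) = (0.5064 − 0.1132)/(3.688 − 0.1132) = 0.109992
t = −τ ln(…) = 49.6797 × 2.20735 = 109.660 s.

109.7 s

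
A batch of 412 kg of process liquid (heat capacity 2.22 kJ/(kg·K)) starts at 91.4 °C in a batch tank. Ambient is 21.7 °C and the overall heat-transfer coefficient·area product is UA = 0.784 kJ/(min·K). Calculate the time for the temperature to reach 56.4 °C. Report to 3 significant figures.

814 min

Lumped-capacitance energy balance: M c_p dT/dt = UA(T_amb − T).
τ = M c_p/UA = 1166.6 min; T_ss = T_amb = 21.700 °C.
T(t) = T_ss + (T₀ − T_ss)e^(−t/τ); set T = 56.4:
t = −τ ln[(T − T_ss)/(T₀ − T_ss)] = −1166.6 · ln(0.49785) = 813.68 min.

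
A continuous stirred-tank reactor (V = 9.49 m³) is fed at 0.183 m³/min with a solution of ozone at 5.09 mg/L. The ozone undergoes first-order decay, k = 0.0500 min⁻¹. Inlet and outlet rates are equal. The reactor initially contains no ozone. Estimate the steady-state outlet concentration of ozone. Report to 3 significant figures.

1.42 mg/L

Accumulation = in − out − consumed: V dC/dt = Q C_in − Q C − k V C.
Steady state (dC/dt = 0): C_ss = Q C_in/(Q + kV) = C_in/(1 + kV/Q).
C_ss = 0.183·5.09/(0.183 + 0.0500·9.49) = 0.93147/0.65750 = 1.4167 mg/L.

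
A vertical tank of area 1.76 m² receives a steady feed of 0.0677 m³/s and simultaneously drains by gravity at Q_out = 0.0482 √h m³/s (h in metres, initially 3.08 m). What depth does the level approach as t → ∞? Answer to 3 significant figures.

A dh/dt = Q_in − 0.0482 √h. Steady state requires inflow = outflow:
Q_in = 0.0482 √h_ss ⇒ √h_ss = 0.0677/0.0482 = 1.4046.
h_ss = 1.4046² = 1.9728 m. (Since h₀ = 3.08 m > h_ss, the level will fall toward this value.)

1.97 m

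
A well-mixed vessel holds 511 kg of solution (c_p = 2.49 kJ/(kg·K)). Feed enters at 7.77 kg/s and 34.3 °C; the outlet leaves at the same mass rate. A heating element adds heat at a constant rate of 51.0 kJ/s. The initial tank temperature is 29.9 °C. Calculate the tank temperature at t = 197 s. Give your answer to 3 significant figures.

First-law balance (no shaft work): M c_p dT/dt = ṁ c_p (T_in − T) + 51.0.
τ = M/ṁ = 65.766 s; T_ss = T_in + Q̇/(ṁ c_p) = 34.3 + 51.0/(7.77·2.49) = 36.936 °C.
Integrating: T(t) = T_ss + (T₀ − T_ss) e^(−t/τ).
T(197) = 36.936 + (-7.0360)·e^(−197/65.766) = 36.936 + (-7.0360)·0.050013 = 36.584 °C.

36.6 °C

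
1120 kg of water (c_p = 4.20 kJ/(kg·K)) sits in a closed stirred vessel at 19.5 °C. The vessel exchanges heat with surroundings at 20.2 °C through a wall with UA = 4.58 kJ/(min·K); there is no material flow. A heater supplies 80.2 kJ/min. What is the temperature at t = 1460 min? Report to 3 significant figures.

M c_p dT/dt = −UA(T − T_amb) + Q̇.
dT/dt = (T_ss − T)/τ with T_ss = T_amb + Q̇/UA = 20.2 + 80.2/4.58 = 37.711 °C, τ = M c_p/UA = 1120·4.20/4.58 = 1027.1 min.
Integrating: T(t) = T_ss + (T₀ − T_ss) e^(−t/τ).
T(1460) = 37.711 + (-18.211)·0.24135 = 33.316 °C.

33.3 °C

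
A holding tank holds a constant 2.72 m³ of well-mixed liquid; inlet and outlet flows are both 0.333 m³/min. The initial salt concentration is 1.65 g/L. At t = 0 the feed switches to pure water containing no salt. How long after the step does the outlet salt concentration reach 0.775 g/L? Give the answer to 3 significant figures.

Mass balance on the solute (V constant): V dC/dt = Q(C_in − C), so τ = V/Q = 8.1682 min.
C(t) = C_in + (C₀ − C_in) e^(−t/τ). Set C = 0.775 and solve for t:
e^(−t/τ) = (C − C_in)/(C₀ − C_in) = (0.775 − 0)/(1.65 − 0) = 0.46970
t = −τ ln(…) = 8.1682 × 0.75567 = 6.1724 min.

6.17 min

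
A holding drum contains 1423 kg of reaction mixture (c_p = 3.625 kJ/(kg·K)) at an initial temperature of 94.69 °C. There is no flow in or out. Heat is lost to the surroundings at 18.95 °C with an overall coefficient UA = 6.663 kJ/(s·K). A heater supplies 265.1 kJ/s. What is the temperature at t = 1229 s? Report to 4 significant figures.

Heat balance on the well-mixed liquid: M c_p dT/dt = −UA(T − T_amb) + Q̇.
dT/dt = (T_ss − T)/τ with T_ss = T_amb + Q̇/UA = 18.95 + 265.1/6.663 = 58.7369 °C, τ = M c_p/UA = 1423·3.625/6.663 = 774.182 s.
T approaches T_ss exponentially: T(t) = T_ss + (T₀ − T_ss) e^(−t/τ).
T(1229) = 58.7369 + (35.9531)·0.204440 = 66.0871 °C.

66.09 °C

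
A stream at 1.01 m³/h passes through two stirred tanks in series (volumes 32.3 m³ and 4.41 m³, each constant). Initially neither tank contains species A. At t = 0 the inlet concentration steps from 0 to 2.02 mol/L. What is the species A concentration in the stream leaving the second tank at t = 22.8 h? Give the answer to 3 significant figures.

0.875 mol/L

Each tank obeys Vᵢ dCᵢ/dt = Q(Cᵢ₋₁ − Cᵢ), so τᵢ = Vᵢ/Q.
τ₁ = 32.3/1.01 = 31.980 h; τ₂ = 4.41/1.01 = 4.3663 h.
Solving the cascade with C₁(0)=C₂(0)=0 gives C₂(t) = C_in[1 − (τ₁ e^(−t/τ₁) − τ₂ e^(−t/τ₂))/(τ₁ − τ₂)].
At t = 22.8: e^(−t/τ₁) = 0.49020, e^(−t/τ₂) = 0.0053978.
C₂ = 2.02·[1 − (31.980·0.49020 − 4.3663·0.0053978)/(27.614)] = 2.02·0.43314 = 0.87495 mol/L.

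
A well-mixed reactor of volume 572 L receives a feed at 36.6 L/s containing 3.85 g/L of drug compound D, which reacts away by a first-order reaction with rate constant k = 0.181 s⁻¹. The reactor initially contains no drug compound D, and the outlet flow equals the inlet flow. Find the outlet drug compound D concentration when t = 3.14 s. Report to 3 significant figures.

V dC/dt = Q(C_in − C) − k V C.
This is linear with rate a = Q/V + k = 0.24499 s⁻¹.
C_ss = Q C_in/(Q + kV) = 1.0056 g/L; C(t) = C_ss + (C₀ − C_ss) e^(−a t).
C(3.14) = 1.0056 + (-1.0056)·e^(−0.24499·3.14) = 1.0056 + (-1.0056)·0.46336 = 0.53962 g/L.

0.540 g/L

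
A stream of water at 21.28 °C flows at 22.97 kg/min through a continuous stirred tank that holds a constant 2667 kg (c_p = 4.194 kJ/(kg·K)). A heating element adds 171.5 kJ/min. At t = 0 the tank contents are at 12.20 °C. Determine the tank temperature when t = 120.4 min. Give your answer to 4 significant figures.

Energy balance: M c_p dT/dt = ṁ c_p (T_in − T) + 171.5.
τ = M/ṁ = 116.108 min; T_ss = T_in + Q̇/(ṁ c_p) = 21.28 + 171.5/(22.97·4.194) = 23.0602 °C.
This is linear first-order; T(t) = T_ss + (T₀ − T_ss) e^(−t/τ).
T(120.4) = 23.0602 + (-10.8602)·e^(−120.4/116.108) = 23.0602 + (-10.8602)·0.354529 = 19.2100 °C.

19.21 °C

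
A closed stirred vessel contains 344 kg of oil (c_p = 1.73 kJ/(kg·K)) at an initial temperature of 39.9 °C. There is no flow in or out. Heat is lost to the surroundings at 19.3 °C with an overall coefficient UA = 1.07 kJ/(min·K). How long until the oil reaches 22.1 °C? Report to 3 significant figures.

1110 min

M c_p dT/dt = −UA(T − T_amb).
τ = M c_p/UA = 556.19 min; T_ss = T_amb = 19.300 °C.
T(t) = T_ss + (T₀ − T_ss)e^(−t/τ); set T = 22.1:
t = −τ ln[(T − T_ss)/(T₀ − T_ss)] = −556.19 · ln(0.13592) = 1110.0 min.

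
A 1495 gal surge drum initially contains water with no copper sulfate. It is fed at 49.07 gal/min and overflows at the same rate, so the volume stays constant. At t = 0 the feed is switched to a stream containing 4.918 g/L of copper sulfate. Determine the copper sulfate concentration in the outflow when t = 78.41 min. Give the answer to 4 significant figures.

4.543 g/L

Accumulation = in − out for the solute gives V dC/dt = Q(C_in − C).
Rewrite as dC/dt + C/τ = C_in/τ, τ = V/Q = 30.4667 min.
C approaches C_in exponentially: C(t) = C_in + (C₀ − C_in) e^(−t/τ).
C(78.41) = 4.918 + (0 − 4.918)·e^(−78.41/30.4667) = 4.918 + (-4.91800)·0.0762581 = 4.54296 g/L.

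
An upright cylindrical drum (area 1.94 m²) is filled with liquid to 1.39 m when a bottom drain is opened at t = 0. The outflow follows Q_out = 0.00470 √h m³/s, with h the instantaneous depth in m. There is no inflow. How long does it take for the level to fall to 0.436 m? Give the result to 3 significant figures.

With no inflow, A dh/dt = −0.00470 √h.
Separate and integrate: 2(√h − √h₀) = −(0.00470/A) t.
t = 2A(√h₀ − √h)/0.00470 = 2·1.94·(√1.39 − √0.436)/0.00470
  = 3.8800 × (1.1790 − 0.66030) / 0.00470 = 428.19 s.

428 s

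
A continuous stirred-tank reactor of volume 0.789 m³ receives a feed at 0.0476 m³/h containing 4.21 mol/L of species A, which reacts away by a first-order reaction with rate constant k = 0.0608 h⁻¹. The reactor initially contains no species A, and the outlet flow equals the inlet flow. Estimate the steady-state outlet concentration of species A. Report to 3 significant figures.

2.10 mol/L

Accumulation = in − out − consumed: V dC/dt = Q C_in − Q C − k V C.
Steady state (dC/dt = 0): C_ss = Q C_in/(Q + kV) = C_in/(1 + kV/Q).
C_ss = 0.0476·4.21/(0.0476 + 0.0608·0.789) = 0.20040/0.095571 = 2.0968 mol/L.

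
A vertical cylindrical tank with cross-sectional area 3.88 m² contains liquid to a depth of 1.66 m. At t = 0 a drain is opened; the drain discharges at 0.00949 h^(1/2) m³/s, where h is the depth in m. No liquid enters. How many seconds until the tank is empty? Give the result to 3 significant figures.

A dh/dt = −Q_out = −0.00949 √h.
Separate and integrate: 2(√h − √h₀) = −(0.00949/A) t.
Tank is empty when √h = 0: t_empty = 2A√h₀/0.00949.
t_empty = 2·3.88·√1.66/0.00949 = 7.7600·1.2884/0.00949 = 1053.5 s.

1050 s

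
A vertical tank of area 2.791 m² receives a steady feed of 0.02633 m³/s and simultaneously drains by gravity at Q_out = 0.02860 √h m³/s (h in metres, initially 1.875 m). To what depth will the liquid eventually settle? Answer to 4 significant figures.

0.8476 m

Level balance: A dh/dt = 0.02633 − 0.02860 √h. Setting dh/dt = 0:
Q_in = 0.02860 √h_ss ⇒ √h_ss = 0.02633/0.02860 = 0.920629.
h_ss = 0.920629² = 0.847558 m. (Since h₀ = 1.875 m > h_ss, the level will fall toward this value.)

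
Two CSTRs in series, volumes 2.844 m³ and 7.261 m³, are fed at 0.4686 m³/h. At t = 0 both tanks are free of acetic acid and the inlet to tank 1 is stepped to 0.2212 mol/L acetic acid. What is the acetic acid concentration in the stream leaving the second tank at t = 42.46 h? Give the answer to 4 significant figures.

0.1979 mol/L

Time constants: τᵢ = Vᵢ/Q for each well-mixed tank.
τ₁ = 2.844/0.4686 = 6.06914 h; τ₂ = 7.261/0.4686 = 15.4951 h.
Solving the cascade with C₁(0)=C₂(0)=0 gives C₂(t) = C_in[1 − (τ₁ e^(−t/τ₁) − τ₂ e^(−t/τ₂))/(τ₁ − τ₂)].
At t = 42.46: e^(−t/τ₁) = 0.000915494, e^(−t/τ₂) = 0.0645560.
C₂ = 0.2212·[1 − (6.06914·0.000915494 − 15.4951·0.0645560)/(-9.42595)] = 0.2212·0.894467 = 0.197856 mol/L.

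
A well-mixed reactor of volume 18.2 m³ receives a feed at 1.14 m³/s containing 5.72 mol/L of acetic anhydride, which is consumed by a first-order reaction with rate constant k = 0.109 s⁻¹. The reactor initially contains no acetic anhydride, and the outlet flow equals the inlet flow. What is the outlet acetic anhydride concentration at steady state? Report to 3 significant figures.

Accumulation = in − out − consumed: V dC/dt = Q C_in − Q C − k V C.
Steady state (dC/dt = 0): C_ss = Q C_in/(Q + kV) = C_in/(1 + kV/Q).
C_ss = 1.14·5.72/(1.14 + 0.109·18.2) = 6.5208/3.1238 = 2.0875 mol/L.

2.09 mol/L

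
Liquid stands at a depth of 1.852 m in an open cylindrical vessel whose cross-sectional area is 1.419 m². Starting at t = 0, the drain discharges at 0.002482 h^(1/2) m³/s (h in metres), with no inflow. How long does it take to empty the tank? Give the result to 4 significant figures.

A dh/dt = −Q_out = −0.002482 √h.
This is separable: 2 d(√h)/dt = −0.002482/A, so √h = √h₀ − (0.002482/(2A)) t.
Tank is empty when √h = 0: t_empty = 2A√h₀/0.002482.
t_empty = 2·1.419·√1.852/0.002482 = 2.83800·1.36088/0.002482 = 1556.08 s.

1556 s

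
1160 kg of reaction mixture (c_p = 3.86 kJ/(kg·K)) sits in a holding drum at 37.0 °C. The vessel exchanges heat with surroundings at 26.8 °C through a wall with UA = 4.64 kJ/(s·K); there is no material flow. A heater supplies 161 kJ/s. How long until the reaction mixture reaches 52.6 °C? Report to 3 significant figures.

M c_p dT/dt = −UA(T − T_amb) + Q̇.
τ = M c_p/UA = 965.00 s; T_ss = T_amb + Q̇/UA = 26.8 + 161/4.64 = 61.498 °C.
T(t) = T_ss + (T₀ − T_ss)e^(−t/τ); set T = 52.6:
t = −τ ln[(T − T_ss)/(T₀ − T_ss)] = −965.00 · ln(0.36322) = 977.30 s.

977 s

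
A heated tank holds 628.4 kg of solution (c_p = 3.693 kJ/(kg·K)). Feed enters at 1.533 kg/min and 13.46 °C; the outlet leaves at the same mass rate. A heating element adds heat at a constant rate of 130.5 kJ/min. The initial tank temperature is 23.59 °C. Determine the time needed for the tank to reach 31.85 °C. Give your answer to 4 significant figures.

418.0 min

M c_p dT/dt = ṁ c_p (T_in − T) + Q̇.
τ = M/ṁ = 409.915 min; T_ss = T_in + Q̇/(ṁ c_p) = 36.5110 °C.
T(t) = T_ss + (T₀ − T_ss) e^(−t/τ). Set T = 31.85:
e^(−t/τ) = (31.85 − 36.5110)/(23.59 − 36.5110) = 0.360729
t = −409.915 · ln(0.360729) = 417.961 min.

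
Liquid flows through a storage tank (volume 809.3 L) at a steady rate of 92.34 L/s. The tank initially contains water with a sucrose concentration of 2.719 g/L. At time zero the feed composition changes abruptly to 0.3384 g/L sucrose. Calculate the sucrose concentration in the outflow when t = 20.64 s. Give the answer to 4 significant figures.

0.5643 g/L

Unsteady species balance (constant V, well mixed): V dC/dt = Q(C_in − C).
Time constant τ = V/Q = 809.3/92.34 = 8.76435 s.
C approaches C_in exponentially: C(t) = C_in + (C₀ − C_in) e^(−t/τ).
C(20.64) = 0.3384 + (2.719 − 0.3384)·e^(−20.64/8.76435) = 0.3384 + (2.38060)·0.0948940 = 0.564305 g/L.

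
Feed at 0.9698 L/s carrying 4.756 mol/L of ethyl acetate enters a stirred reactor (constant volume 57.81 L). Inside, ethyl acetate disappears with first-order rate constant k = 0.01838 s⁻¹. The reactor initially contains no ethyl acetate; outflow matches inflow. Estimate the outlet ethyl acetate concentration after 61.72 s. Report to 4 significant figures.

Species balance: V dC/dt = Q C_in − Q C − k V C.
This is linear with rate a = Q/V + k = 0.0351556 s⁻¹.
C_ss = Q C_in/(Q + kV) = 2.26948 mol/L; C(t) = C_ss + (C₀ − C_ss) e^(−a t).
C(61.72) = 2.26948 + (-2.26948)·e^(−0.0351556·61.72) = 2.26948 + (-2.26948)·0.114200 = 2.01030 mol/L.

2.010 mol/L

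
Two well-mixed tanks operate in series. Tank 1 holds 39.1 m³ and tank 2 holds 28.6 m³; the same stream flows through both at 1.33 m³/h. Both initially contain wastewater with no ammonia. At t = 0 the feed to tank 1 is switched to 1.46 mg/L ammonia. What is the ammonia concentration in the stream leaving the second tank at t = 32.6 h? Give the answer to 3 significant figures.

Species balance on tank i: dCᵢ/dt = (Cᵢ₋₁ − Cᵢ)/τᵢ with τᵢ = Vᵢ/Q.
τ₁ = 39.1/1.33 = 29.398 h; τ₂ = 28.6/1.33 = 21.504 h.
Solving the cascade with C₁(0)=C₂(0)=0 gives C₂(t) = C_in[1 − (τ₁ e^(−t/τ₁) − τ₂ e^(−t/τ₂))/(τ₁ − τ₂)].
At t = 32.6: e^(−t/τ₁) = 0.32992, e^(−t/τ₂) = 0.21959.
C₂ = 1.46·[1 − (29.398·0.32992 − 21.504·0.21959)/(7.8947)] = 1.46·0.36954 = 0.53953 mg/L.

0.540 mg/L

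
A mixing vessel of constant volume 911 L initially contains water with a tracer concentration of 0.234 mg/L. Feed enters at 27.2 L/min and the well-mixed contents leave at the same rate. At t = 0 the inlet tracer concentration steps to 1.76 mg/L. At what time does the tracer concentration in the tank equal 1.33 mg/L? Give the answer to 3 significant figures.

42.4 min

Accumulation = in − out for the solute gives V dC/dt = Q(C_in − C), so τ = V/Q = 33.493 min.
C(t) = C_in + (C₀ − C_in) e^(−t/τ). Set C = 1.33 and solve for t:
e^(−t/τ) = (C − C_in)/(C₀ − C_in) = (1.33 − 1.76)/(0.234 − 1.76) = 0.28178
t = −τ ln(…) = 33.493 × 1.2666 = 42.422 min.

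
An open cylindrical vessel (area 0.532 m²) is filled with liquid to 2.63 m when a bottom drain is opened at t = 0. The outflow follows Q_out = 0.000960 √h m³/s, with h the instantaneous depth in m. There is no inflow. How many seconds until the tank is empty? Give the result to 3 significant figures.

1800 s

Volume balance on the tank: A dh/dt = −0.000960 √h.
Separate and integrate: 2(√h − √h₀) = −(0.000960/A) t.
Tank is empty when √h = 0: t_empty = 2A√h₀/0.000960.
t_empty = 2·0.532·√2.63/0.000960 = 1.0640·1.6217/0.000960 = 1797.4 s.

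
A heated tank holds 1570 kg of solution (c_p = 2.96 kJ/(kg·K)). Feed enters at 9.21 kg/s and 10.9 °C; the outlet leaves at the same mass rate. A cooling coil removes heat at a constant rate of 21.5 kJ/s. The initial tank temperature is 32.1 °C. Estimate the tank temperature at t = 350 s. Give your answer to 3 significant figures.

First-law balance (no shaft work): M c_p dT/dt = ṁ c_p (T_in − T) − 21.5.
Rearrange: dT/dt = (T_ss − T)/τ with τ = M/ṁ = 170.47 s and T_ss = T_in − Q̇/(ṁ c_p) = 10.111 °C.
Integrating: T(t) = T_ss + (T₀ − T_ss) e^(−t/τ).
T(350) = 10.111 + (21.989)·e^(−350/170.47) = 10.111 + (21.989)·0.12833 = 12.933 °C.

12.9 °C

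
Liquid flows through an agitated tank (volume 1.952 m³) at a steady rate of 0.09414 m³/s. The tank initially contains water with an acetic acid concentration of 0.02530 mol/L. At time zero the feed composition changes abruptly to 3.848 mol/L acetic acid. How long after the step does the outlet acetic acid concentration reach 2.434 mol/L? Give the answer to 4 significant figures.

20.62 s

Species balance: V dC/dt = Q(C_in − C) ⇒ τ = V/Q = 20.7351 s.
C(t) = C_in + (C₀ − C_in) e^(−t/τ). Set C = 2.434 and solve for t:
e^(−t/τ) = (C − C_in)/(C₀ − C_in) = (2.434 − 3.848)/(0.02530 − 3.848) = 0.369896
t = −τ ln(…) = 20.7351 × 0.994534 = 20.6217 s.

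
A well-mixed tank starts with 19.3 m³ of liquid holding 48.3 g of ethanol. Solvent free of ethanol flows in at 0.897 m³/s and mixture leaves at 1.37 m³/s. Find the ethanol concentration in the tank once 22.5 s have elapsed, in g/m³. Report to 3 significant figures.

0.547 g/m³

Let m(t) be the amount of ethanol. Volume: V(t) = V₀ + (Q_in − Q_out) t = 19.3 − 0.47300 t; V(22.5) = 8.6575 m³.
No ethanol enters, so dm/dt = −Q_out · (m/V).
dm/m = −Q_out dt/(V₀ − 0.47300 t); integrating gives ln(m/m₀) = −(Q_out/(Q_in−Q_out)) ln(V/V₀).
m = m₀ (V₀/V)^(Q_out/(Q_in−Q_out)) = 48.3 × (19.3/8.6575)^(-2.8964) = 4.7372 g.
C = m/V = 4.7372/8.6575 = 0.54718 g/m³.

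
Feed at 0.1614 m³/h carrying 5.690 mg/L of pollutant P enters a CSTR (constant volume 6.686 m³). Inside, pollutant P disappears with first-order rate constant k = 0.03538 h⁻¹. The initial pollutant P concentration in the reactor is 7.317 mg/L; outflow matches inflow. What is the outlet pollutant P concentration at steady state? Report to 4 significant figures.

2.308 mg/L

Species balance: V dC/dt = Q C_in − Q C − k V C.
Steady state (dC/dt = 0): C_ss = Q C_in/(Q + kV) = C_in/(1 + kV/Q).
C_ss = 0.1614·5.690/(0.1614 + 0.03538·6.686) = 0.918366/0.397951 = 2.30774 mg/L.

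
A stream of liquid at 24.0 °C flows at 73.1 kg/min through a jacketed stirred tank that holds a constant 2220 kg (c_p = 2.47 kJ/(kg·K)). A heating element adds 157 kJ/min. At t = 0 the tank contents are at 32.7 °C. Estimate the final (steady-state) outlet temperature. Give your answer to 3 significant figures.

M c_p dT/dt = ṁ c_p (T_in − T) + Q̇.
At steady state dT/dt = 0 ⇒ T_ss = T_in + Q̇/(ṁ c_p) = 24.0 + 157/(73.1·2.47) = 24.870 °C.

24.9 °C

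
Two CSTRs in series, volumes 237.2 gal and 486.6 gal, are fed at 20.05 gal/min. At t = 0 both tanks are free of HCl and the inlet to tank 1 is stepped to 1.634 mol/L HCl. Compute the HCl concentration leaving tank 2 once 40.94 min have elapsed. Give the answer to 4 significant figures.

Each tank obeys Vᵢ dCᵢ/dt = Q(Cᵢ₋₁ − Cᵢ), so τᵢ = Vᵢ/Q.
τ₁ = 237.2/20.05 = 11.8304 min; τ₂ = 486.6/20.05 = 24.2693 min.
Tank 1: C₁ = C_in(1 − e^(−t/τ₁)). Tank 2 (τ₁ ≠ τ₂): C₂ = C_in[1 − (τ₁ e^(−t/τ₁) − τ₂ e^(−t/τ₂))/(τ₁ − τ₂)].
At t = 40.94: e^(−t/τ₁) = 0.0314119, e^(−t/τ₂) = 0.185092.
C₂ = 1.634·[1 − (11.8304·0.0314119 − 24.2693·0.185092)/(-12.4389)] = 1.634·0.668746 = 1.09273 mol/L.

1.093 mol/L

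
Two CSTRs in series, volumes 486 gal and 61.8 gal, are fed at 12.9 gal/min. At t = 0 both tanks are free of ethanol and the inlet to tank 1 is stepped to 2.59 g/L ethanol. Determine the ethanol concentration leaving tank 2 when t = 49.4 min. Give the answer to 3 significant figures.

1.79 g/L

Species balance on tank i: dCᵢ/dt = (Cᵢ₋₁ − Cᵢ)/τᵢ with τᵢ = Vᵢ/Q.
τ₁ = 486/12.9 = 37.674 min; τ₂ = 61.8/12.9 = 4.7907 min.
Solving the cascade with C₁(0)=C₂(0)=0 gives C₂(t) = C_in[1 − (τ₁ e^(−t/τ₁) − τ₂ e^(−t/τ₂))/(τ₁ − τ₂)].
At t = 49.4: e^(−t/τ₁) = 0.26949, e^(−t/τ₂) = 3.3244e-05.
C₂ = 2.59·[1 − (37.674·0.26949 − 4.7907·3.3244e-05)/(32.884)] = 2.59·0.69126 = 1.7904 g/L.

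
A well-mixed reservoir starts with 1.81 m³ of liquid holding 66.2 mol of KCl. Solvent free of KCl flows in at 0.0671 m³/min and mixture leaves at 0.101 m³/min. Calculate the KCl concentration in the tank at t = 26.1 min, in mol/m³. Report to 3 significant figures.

9.69 mol/m³

Total volume: dV/dt = Q_in − Q_out = -0.033900 m³/min, so V(t) = 1.81 − 0.033900 t and V(26.1) = 0.92521 m³.
Species balance (pure solvent in): dm/dt = −Q_out · m/V(t).
Separate: dm/m = −Q_out dt/V(t) ⇒ ln(m/m₀) = −(Q_out/(Q_in−Q_out)) ln(V/V₀).
m = m₀ (V₀/V)^(Q_out/(Q_in−Q_out)) = 66.2 × (1.81/0.92521)^(-2.9794) = 8.9652 mol.
C = m/V = 8.9652/0.92521 = 9.6899 mol/m³.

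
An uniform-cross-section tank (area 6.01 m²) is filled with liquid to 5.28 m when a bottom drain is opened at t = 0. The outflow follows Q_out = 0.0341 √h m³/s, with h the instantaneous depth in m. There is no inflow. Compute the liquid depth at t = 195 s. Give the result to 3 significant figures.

A dh/dt = −Q_out = −0.0341 √h.
∫ h^(−1/2) dh = −(0.0341/A) ∫ dt, giving 2√h = 2√h₀ − (0.0341/A) t.
√h = √5.28 − 0.0341·195/(2·6.01) = 2.2978 − 0.55320 = 1.7446.
h = 1.7446² = 3.0437 m.

3.04 m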